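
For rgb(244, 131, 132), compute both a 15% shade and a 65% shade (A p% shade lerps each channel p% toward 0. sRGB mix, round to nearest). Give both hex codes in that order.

15% shade:
  R: 244 − 36.6 = 207.4 → 207
  G: 131 − 19.65 = 111.35 → 111
  B: 132 + 0.15×(0−132) = 132 − 19.8 = 112.2 → 112
  → #CF6F70
65% shade:
  R: 244 + 0.65×(0−244) = 244 − 158.6 = 85.4 → 85
  G: 131 + 0.65×(0−131) = 131 − 85.15 = 45.85 → 46
  B: 132 + 0.65×(0−132) = 132 − 85.8 = 46.2 → 46
  → #552E2E

#CF6F70, #552E2E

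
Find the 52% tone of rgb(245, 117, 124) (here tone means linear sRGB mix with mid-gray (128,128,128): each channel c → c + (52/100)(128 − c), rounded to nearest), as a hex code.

#b87b7e

Lerp each channel 52% toward 128:
  R: 245 + 0.52×(128−245) = 245 − 60.84 = 184.16 → 184
  G: 117 + 0.52×(128−117) = 117 + 5.72 = 122.72 → 123
  B: 124 + 0.52×(128−124) = 124 + 2.08 = 126.08 → 126
rgb(184, 123, 126) = #b87b7e.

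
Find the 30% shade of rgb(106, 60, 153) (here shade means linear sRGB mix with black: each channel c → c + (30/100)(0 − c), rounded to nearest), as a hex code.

A 30% shade moves each channel 30% toward 0:
  R: 106 + 0.3×(0−106) = 106 − 31.8 = 74.2 → 74
  G: 60 + 0.3×(0−60) = 60 − 18 = 42 → 42
  B: 153 + 0.3×(0−153) = 153 − 45.9 = 107.1 → 107
rgb(74, 42, 107) = #4a2a6b.

#4a2a6b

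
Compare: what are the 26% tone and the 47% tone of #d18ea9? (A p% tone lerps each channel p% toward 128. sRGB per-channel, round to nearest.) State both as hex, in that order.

#bc8a9e, #ab8796

#d18ea9 is rgb(209, 142, 169).
26% tone:
  R: 209 + 0.26×(128−209) = 209 − 21.06 = 187.94 → 188
  G: 142 − 3.64 = 138.36 → 138
  B: 169 − 10.66 = 158.34 → 158
  → #bc8a9e
47% tone:
  R: 209 − 38.07 = 170.93 → 171
  G: 142 − 6.58 = 135.42 → 135
  B: 169 − 19.27 = 149.73 → 150
  → #ab8796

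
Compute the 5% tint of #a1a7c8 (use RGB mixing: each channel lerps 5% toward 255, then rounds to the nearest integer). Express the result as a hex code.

#a6abcb

#a1a7c8 is rgb(161, 167, 200).
Lerp each channel 5% toward 255:
  R: 161 + 0.05×(255−161) = 161 + 4.7 = 165.7 → 166
  G: 167 + 4.4 = 171.4 → 171
  B: 200 + 2.75 = 202.75 → 203
rgb(166, 171, 203) = #a6abcb.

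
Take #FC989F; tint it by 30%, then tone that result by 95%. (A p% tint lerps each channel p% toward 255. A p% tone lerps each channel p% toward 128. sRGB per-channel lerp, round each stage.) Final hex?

#868383

#FC989F is rgb(252, 152, 159).
A 30% tint moves each channel 30% toward 255:
  R: 252 + 0.9 = 252.9 → 253
  G: 152 + 0.3×(255−152) = 152 + 30.9 = 182.9 → 183
  B: 159 + 0.3×(255−159) = 159 + 28.8 = 187.8 → 188
After the tint: rgb(253, 183, 188) = #FDB7BC.
Per channel, c → c + 0.95(128 − c):
  R: 253 − 118.75 = 134.25 → 134
  G: 183 − 52.25 = 130.75 → 131
  B: 188 − 57 = 131 → 131
rgb(134, 131, 131) = #868383.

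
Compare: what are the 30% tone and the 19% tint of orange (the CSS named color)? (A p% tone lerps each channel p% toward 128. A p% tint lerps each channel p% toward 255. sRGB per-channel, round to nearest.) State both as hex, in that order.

#d99a26, #ffb630

CSS orange is rgb(255, 165, 0).
30% tone:
  R: 255 − 38.1 = 216.9 → 217
  G: 165 − 11.1 = 153.9 → 154
  B: 0 + 0.3×(128−0) = 0 + 38.4 = 38.4 → 38
  → #d99a26
19% tint:
  R: 255 + 0.19×(255−255) = 255 + 0 = 255 → 255
  G: 165 + 17.1 = 182.1 → 182
  B: 0 + 48.45 = 48.45 → 48
  → #ffb630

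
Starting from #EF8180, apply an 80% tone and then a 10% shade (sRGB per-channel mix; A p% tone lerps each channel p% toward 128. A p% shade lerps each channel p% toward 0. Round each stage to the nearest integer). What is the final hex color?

#877373

#EF8180 is rgb(239, 129, 128).
Lerp each channel 80% toward 128:
  R: 239 + 0.8×(128−239) = 239 − 88.8 = 150.2 → 150
  G: 129 − 0.8 = 128.2 → 128
  B: 128 + 0.8×(128−128) = 128 + 0 = 128 → 128
After the tone: rgb(150, 128, 128) = #968080.
A 10% shade moves each channel 10% toward 0:
  R: 150 − 15 = 135 → 135
  G: 128 + 0.1×(0−128) = 128 − 12.8 = 115.2 → 115
  B: 128 − 12.8 = 115.2 → 115
rgb(135, 115, 115) = #877373.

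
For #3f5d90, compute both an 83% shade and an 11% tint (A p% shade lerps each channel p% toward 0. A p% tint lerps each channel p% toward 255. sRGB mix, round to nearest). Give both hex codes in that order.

#0b1018, #546f9c

#3f5d90 is rgb(63, 93, 144).
83% shade:
  R: 63 + 0.83×(0−63) = 63 − 52.29 = 10.71 → 11
  G: 93 + 0.83×(0−93) = 93 − 77.19 = 15.81 → 16
  B: 144 − 119.52 = 24.48 → 24
  → #0b1018
11% tint:
  R: 63 + 0.11×(255−63) = 63 + 21.12 = 84.12 → 84
  G: 93 + 0.11×(255−93) = 93 + 17.82 = 110.82 → 111
  B: 144 + 0.11×(255−144) = 144 + 12.21 = 156.21 → 156
  → #546f9c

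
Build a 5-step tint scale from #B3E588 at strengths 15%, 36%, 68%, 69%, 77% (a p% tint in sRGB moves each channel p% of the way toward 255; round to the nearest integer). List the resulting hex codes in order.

#B3E588 is rgb(179, 229, 136).
15%: (179 + 11.4 = 190.4→190, 229 + 3.9 = 232.9→233, 136 + 17.85 = 153.85→154) → #BEE99A
36%: (179 + 27.36 = 206.36→206, 229 + 9.36 = 238.36→238, 136 + 42.84 = 178.84→179) → #CEEEB3
68%: (179 + 51.68 = 230.68→231, 229 + 17.68 = 246.68→247, 136 + 80.92 = 216.92→217) → #E7F7D9
69%: (179 + 52.44 = 231.44→231, 229 + 17.94 = 246.94→247, 136 + 82.11 = 218.11→218) → #E7F7DA
77%: (179 + 58.52 = 237.52→238, 229 + 20.02 = 249.02→249, 136 + 91.63 = 227.63→228) → #EEF9E4

#BEE99A, #CEEEB3, #E7F7D9, #E7F7DA, #EEF9E4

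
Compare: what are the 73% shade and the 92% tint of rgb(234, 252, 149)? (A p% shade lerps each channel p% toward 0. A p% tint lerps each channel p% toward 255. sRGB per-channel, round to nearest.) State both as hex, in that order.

#3F4428, #FDFFF7

73% shade:
  R: 234 − 170.82 = 63.18 → 63
  G: 252 + 0.73×(0−252) = 252 − 183.96 = 68.04 → 68
  B: 149 + 0.73×(0−149) = 149 − 108.77 = 40.23 → 40
  → #3F4428
92% tint:
  R: 234 + 0.92×(255−234) = 234 + 19.32 = 253.32 → 253
  G: 252 + 2.76 = 254.76 → 255
  B: 149 + 97.52 = 246.52 → 247
  → #FDFFF7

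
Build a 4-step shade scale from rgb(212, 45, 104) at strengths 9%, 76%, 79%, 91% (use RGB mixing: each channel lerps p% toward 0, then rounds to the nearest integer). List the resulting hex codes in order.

#C1295F, #330B19, #2D0916, #130409

9%: (212 − 19.08 = 192.92→193, 45 − 4.05 = 40.95→41, 104 − 9.36 = 94.64→95) → #C1295F
76%: (212 − 161.12 = 50.88→51, 45 − 34.2 = 10.8→11, 104 − 79.04 = 24.96→25) → #330B19
79%: (212 − 167.48 = 44.52→45, 45 − 35.55 = 9.45→9, 104 − 82.16 = 21.84→22) → #2D0916
91%: (212 − 192.92 = 19.08→19, 45 − 40.95 = 4.05→4, 104 − 94.64 = 9.36→9) → #130409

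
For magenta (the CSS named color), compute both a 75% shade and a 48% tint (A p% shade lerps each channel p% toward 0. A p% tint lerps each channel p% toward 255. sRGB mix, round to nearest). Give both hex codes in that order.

#400040, #ff7aff

CSS magenta is rgb(255, 0, 255).
75% shade:
  R: 255 + 0.75×(0−255) = 255 − 191.25 = 63.75 → 64
  G: 0 + 0.75×(0−0) = 0 + 0 = 0 → 0
  B: 255 − 191.25 = 63.75 → 64
  → #400040
48% tint:
  R: 255 + 0.48×(255−255) = 255 + 0 = 255 → 255
  G: 0 + 122.4 = 122.4 → 122
  B: 255 + 0.48×(255−255) = 255 + 0 = 255 → 255
  → #ff7aff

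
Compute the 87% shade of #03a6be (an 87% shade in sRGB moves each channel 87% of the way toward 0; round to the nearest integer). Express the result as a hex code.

#03a6be is rgb(3, 166, 190).
An 87% shade moves each channel 87% toward 0:
  R: 3 − 2.61 = 0.39 → 0
  G: 166 + 0.87×(0−166) = 166 − 144.42 = 21.58 → 22
  B: 190 + 0.87×(0−190) = 190 − 165.3 = 24.7 → 25
rgb(0, 22, 25) = #001619.

#001619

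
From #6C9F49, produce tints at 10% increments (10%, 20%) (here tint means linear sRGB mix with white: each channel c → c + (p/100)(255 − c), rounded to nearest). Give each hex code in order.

#6C9F49 is rgb(108, 159, 73).
10%: (108 + 14.7 = 122.7→123, 159 + 9.6 = 168.6→169, 73 + 18.2 = 91.2→91) → #7BA95B
20%: (108 + 29.4 = 137.4→137, 159 + 19.2 = 178.2→178, 73 + 36.4 = 109.4→109) → #89B26D

#7BA95B, #89B26D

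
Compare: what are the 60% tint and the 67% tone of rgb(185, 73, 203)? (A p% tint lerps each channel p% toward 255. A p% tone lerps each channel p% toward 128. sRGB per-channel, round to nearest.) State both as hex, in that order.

#e3b6ea, #936e99

60% tint:
  R: 185 + 42 = 227 → 227
  G: 73 + 0.6×(255−73) = 73 + 109.2 = 182.2 → 182
  B: 203 + 0.6×(255−203) = 203 + 31.2 = 234.2 → 234
  → #e3b6ea
67% tone:
  R: 185 − 38.19 = 146.81 → 147
  G: 73 + 0.67×(128−73) = 73 + 36.85 = 109.85 → 110
  B: 203 − 50.25 = 152.75 → 153
  → #936e99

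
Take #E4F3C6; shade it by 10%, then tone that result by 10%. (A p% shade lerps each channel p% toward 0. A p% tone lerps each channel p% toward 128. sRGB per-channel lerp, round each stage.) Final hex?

#E4F3C6 is rgb(228, 243, 198).
Lerp each channel 10% toward 0:
  R: 228 − 22.8 = 205.2 → 205
  G: 243 − 24.3 = 218.7 → 219
  B: 198 + 0.1×(0−198) = 198 − 19.8 = 178.2 → 178
After the shade: rgb(205, 219, 178) = #CDDBB2.
A 10% tone moves each channel 10% toward 128:
  R: 205 − 7.7 = 197.3 → 197
  G: 219 − 9.1 = 209.9 → 210
  B: 178 + 0.1×(128−178) = 178 − 5 = 173 → 173
rgb(197, 210, 173) = #C5D2AD.

#C5D2AD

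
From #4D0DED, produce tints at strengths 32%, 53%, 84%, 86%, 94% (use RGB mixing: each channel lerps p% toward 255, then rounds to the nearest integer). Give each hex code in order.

#4D0DED is rgb(77, 13, 237).
32%: (77 + 56.96 = 133.96→134, 13 + 77.44 = 90.44→90, 237 + 5.76 = 242.76→243) → #865AF3
53%: (77 + 94.34 = 171.34→171, 13 + 128.26 = 141.26→141, 237 + 9.54 = 246.54→247) → #AB8DF7
84%: (77 + 149.52 = 226.52→227, 13 + 203.28 = 216.28→216, 237 + 15.12 = 252.12→252) → #E3D8FC
86%: (77 + 153.08 = 230.08→230, 13 + 208.12 = 221.12→221, 237 + 15.48 = 252.48→252) → #E6DDFC
94%: (77 + 167.32 = 244.32→244, 13 + 227.48 = 240.48→240, 237 + 16.92 = 253.92→254) → #F4F0FE

#865AF3, #AB8DF7, #E3D8FC, #E6DDFC, #F4F0FE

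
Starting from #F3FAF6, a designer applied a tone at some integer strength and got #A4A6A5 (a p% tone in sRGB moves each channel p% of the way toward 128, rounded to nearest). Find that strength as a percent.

69%

#F3FAF6 is rgb(243, 250, 246); #A4A6A5 is rgb(164, 166, 165).
On the G channel (widest range): 166 ≈ 250 + (p/100)(128 − 250), so p ≈ 100×(166 − 250)/(128 − 250) = -8400/-122 = 68.85.
p = 69 reproduces all three channels after rounding.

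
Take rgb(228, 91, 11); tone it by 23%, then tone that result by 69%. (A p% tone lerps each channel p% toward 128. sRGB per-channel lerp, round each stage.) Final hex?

Per channel, c → c + 0.23(128 − c):
  R: 228 + 0.23×(128−228) = 228 − 23 = 205 → 205
  G: 91 + 0.23×(128−91) = 91 + 8.51 = 99.51 → 100
  B: 11 + 26.91 = 37.91 → 38
After the tone: rgb(205, 100, 38) = #CD6426.
Lerp each channel 69% toward 128:
  R: 205 − 53.13 = 151.87 → 152
  G: 100 + 0.69×(128−100) = 100 + 19.32 = 119.32 → 119
  B: 38 + 62.1 = 100.1 → 100
rgb(152, 119, 100) = #987764.

#987764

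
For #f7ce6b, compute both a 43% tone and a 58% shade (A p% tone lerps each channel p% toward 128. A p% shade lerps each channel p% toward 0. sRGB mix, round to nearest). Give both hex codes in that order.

#c4ac74, #68572d

#f7ce6b is rgb(247, 206, 107).
43% tone:
  R: 247 + 0.43×(128−247) = 247 − 51.17 = 195.83 → 196
  G: 206 + 0.43×(128−206) = 206 − 33.54 = 172.46 → 172
  B: 107 + 9.03 = 116.03 → 116
  → #c4ac74
58% shade:
  R: 247 + 0.58×(0−247) = 247 − 143.26 = 103.74 → 104
  G: 206 + 0.58×(0−206) = 206 − 119.48 = 86.52 → 87
  B: 107 + 0.58×(0−107) = 107 − 62.06 = 44.94 → 45
  → #68572d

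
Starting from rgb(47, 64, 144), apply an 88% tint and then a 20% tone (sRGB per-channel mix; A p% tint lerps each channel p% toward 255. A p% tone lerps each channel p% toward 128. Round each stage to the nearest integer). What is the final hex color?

Lerp each channel 88% toward 255:
  R: 47 + 0.88×(255−47) = 47 + 183.04 = 230.04 → 230
  G: 64 + 0.88×(255−64) = 64 + 168.08 = 232.08 → 232
  B: 144 + 97.68 = 241.68 → 242
After the tint: rgb(230, 232, 242) = #E6E8F2.
A 20% tone moves each channel 20% toward 128:
  R: 230 − 20.4 = 209.6 → 210
  G: 232 − 20.8 = 211.2 → 211
  B: 242 + 0.2×(128−242) = 242 − 22.8 = 219.2 → 219
rgb(210, 211, 219) = #D2D3DB.

#D2D3DB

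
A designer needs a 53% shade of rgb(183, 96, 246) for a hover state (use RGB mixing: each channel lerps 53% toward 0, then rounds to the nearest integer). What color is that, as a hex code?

Per channel, c → c + 0.53(0 − c):
  R: 183 − 96.99 = 86.01 → 86
  G: 96 − 50.88 = 45.12 → 45
  B: 246 + 0.53×(0−246) = 246 − 130.38 = 115.62 → 116
rgb(86, 45, 116) = #562D74.

#562D74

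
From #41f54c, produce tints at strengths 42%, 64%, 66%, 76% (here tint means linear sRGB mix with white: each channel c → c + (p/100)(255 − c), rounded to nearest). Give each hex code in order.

#91f997, #bbfbbf, #befcc2, #d1fdd4

#41f54c is rgb(65, 245, 76).
42%: (65 + 79.8 = 144.8→145, 245 + 4.2 = 249.2→249, 76 + 75.18 = 151.18→151) → #91f997
64%: (65 + 121.6 = 186.6→187, 245 + 6.4 = 251.4→251, 76 + 114.56 = 190.56→191) → #bbfbbf
66%: (65 + 125.4 = 190.4→190, 245 + 6.6 = 251.6→252, 76 + 118.14 = 194.14→194) → #befcc2
76%: (65 + 144.4 = 209.4→209, 245 + 7.6 = 252.6→253, 76 + 136.04 = 212.04→212) → #d1fdd4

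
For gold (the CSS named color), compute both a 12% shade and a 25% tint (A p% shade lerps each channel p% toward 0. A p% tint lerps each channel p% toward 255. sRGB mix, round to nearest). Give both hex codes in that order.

CSS gold is rgb(255, 215, 0).
12% shade:
  R: 255 + 0.12×(0−255) = 255 − 30.6 = 224.4 → 224
  G: 215 + 0.12×(0−215) = 215 − 25.8 = 189.2 → 189
  B: 0 + 0.12×(0−0) = 0 + 0 = 0 → 0
  → #E0BD00
25% tint:
  R: 255 + 0.25×(255−255) = 255 + 0 = 255 → 255
  G: 215 + 10 = 225 → 225
  B: 0 + 0.25×(255−0) = 0 + 63.75 = 63.75 → 64
  → #FFE140

#E0BD00, #FFE140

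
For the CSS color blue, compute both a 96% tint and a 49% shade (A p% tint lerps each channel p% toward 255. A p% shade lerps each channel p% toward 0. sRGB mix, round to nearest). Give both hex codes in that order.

CSS blue is rgb(0, 0, 255).
96% tint:
  R: 0 + 244.8 = 244.8 → 245
  G: 0 + 0.96×(255−0) = 0 + 244.8 = 244.8 → 245
  B: 255 + 0.96×(255−255) = 255 + 0 = 255 → 255
  → #f5f5ff
49% shade:
  R: 0 + 0 = 0 → 0
  G: 0 + 0 = 0 → 0
  B: 255 + 0.49×(0−255) = 255 − 124.95 = 130.05 → 130
  → #000082

#f5f5ff, #000082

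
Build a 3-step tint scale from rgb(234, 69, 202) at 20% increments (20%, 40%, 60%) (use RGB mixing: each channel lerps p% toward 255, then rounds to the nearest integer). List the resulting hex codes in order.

#EE6AD5, #F28FDF, #F7B5EA

20%: (234 + 4.2 = 238.2→238, 69 + 37.2 = 106.2→106, 202 + 10.6 = 212.6→213) → #EE6AD5
40%: (234 + 8.4 = 242.4→242, 69 + 74.4 = 143.4→143, 202 + 21.2 = 223.2→223) → #F28FDF
60%: (234 + 12.6 = 246.6→247, 69 + 111.6 = 180.6→181, 202 + 31.8 = 233.8→234) → #F7B5EA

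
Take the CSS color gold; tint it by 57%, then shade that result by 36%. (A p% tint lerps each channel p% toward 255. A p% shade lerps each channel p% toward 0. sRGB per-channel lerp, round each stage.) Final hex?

CSS gold is rgb(255, 215, 0).
Lerp each channel 57% toward 255:
  R: 255 + 0.57×(255−255) = 255 + 0 = 255 → 255
  G: 215 + 0.57×(255−215) = 215 + 22.8 = 237.8 → 238
  B: 0 + 145.35 = 145.35 → 145
After the tint: rgb(255, 238, 145) = #FFEE91.
A 36% shade moves each channel 36% toward 0:
  R: 255 + 0.36×(0−255) = 255 − 91.8 = 163.2 → 163
  G: 238 + 0.36×(0−238) = 238 − 85.68 = 152.32 → 152
  B: 145 − 52.2 = 92.8 → 93
rgb(163, 152, 93) = #A3985D.

#A3985D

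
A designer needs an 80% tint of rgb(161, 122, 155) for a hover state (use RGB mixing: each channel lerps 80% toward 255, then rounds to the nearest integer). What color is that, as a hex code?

#ECE4EB

Per channel, c → c + 0.8(255 − c):
  R: 161 + 75.2 = 236.2 → 236
  G: 122 + 0.8×(255−122) = 122 + 106.4 = 228.4 → 228
  B: 155 + 80 = 235 → 235
rgb(236, 228, 235) = #ECE4EB.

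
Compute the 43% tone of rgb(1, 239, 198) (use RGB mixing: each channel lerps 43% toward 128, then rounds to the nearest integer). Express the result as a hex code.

Lerp each channel 43% toward 128:
  R: 1 + 54.61 = 55.61 → 56
  G: 239 + 0.43×(128−239) = 239 − 47.73 = 191.27 → 191
  B: 198 + 0.43×(128−198) = 198 − 30.1 = 167.9 → 168
rgb(56, 191, 168) = #38BFA8.

#38BFA8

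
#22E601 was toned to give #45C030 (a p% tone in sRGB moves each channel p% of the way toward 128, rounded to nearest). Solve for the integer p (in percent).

#22E601 is rgb(34, 230, 1); #45C030 is rgb(69, 192, 48).
On the B channel (widest range): 48 ≈ 1 + (p/100)(128 − 1), so p ≈ 100×(48 − 1)/(128 − 1) = 4700/127 = 37.01.
p = 37 reproduces all three channels after rounding.

37%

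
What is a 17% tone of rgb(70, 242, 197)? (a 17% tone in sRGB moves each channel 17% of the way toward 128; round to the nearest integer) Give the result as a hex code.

Lerp each channel 17% toward 128:
  R: 70 + 9.86 = 79.86 → 80
  G: 242 − 19.38 = 222.62 → 223
  B: 197 + 0.17×(128−197) = 197 − 11.73 = 185.27 → 185
rgb(80, 223, 185) = #50DFB9.

#50DFB9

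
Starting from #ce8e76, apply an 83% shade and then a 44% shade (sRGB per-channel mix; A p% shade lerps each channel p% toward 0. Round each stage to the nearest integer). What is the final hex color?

#ce8e76 is rgb(206, 142, 118).
Lerp each channel 83% toward 0:
  R: 206 + 0.83×(0−206) = 206 − 170.98 = 35.02 → 35
  G: 142 − 117.86 = 24.14 → 24
  B: 118 + 0.83×(0−118) = 118 − 97.94 = 20.06 → 20
After the shade: rgb(35, 24, 20) = #231814.
Lerp each channel 44% toward 0:
  R: 35 + 0.44×(0−35) = 35 − 15.4 = 19.6 → 20
  G: 24 − 10.56 = 13.44 → 13
  B: 20 − 8.8 = 11.2 → 11
rgb(20, 13, 11) = #140d0b.

#140d0b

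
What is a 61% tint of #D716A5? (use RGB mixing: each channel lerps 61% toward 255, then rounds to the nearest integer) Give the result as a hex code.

#D716A5 is rgb(215, 22, 165).
A 61% tint moves each channel 61% toward 255:
  R: 215 + 24.4 = 239.4 → 239
  G: 22 + 0.61×(255−22) = 22 + 142.13 = 164.13 → 164
  B: 165 + 54.9 = 219.9 → 220
rgb(239, 164, 220) = #EFA4DC.

#EFA4DC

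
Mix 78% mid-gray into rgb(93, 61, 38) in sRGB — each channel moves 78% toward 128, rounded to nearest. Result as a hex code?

Per channel, c → c + 0.78(128 − c):
  R: 93 + 0.78×(128−93) = 93 + 27.3 = 120.3 → 120
  G: 61 + 0.78×(128−61) = 61 + 52.26 = 113.26 → 113
  B: 38 + 0.78×(128−38) = 38 + 70.2 = 108.2 → 108
rgb(120, 113, 108) = #78716C.

#78716C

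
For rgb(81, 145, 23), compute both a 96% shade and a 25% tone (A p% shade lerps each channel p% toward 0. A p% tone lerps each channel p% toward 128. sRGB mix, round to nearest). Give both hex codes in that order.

#030601, #5D8D31

96% shade:
  R: 81 + 0.96×(0−81) = 81 − 77.76 = 3.24 → 3
  G: 145 − 139.2 = 5.8 → 6
  B: 23 − 22.08 = 0.92 → 1
  → #030601
25% tone:
  R: 81 + 0.25×(128−81) = 81 + 11.75 = 92.75 → 93
  G: 145 − 4.25 = 140.75 → 141
  B: 23 + 0.25×(128−23) = 23 + 26.25 = 49.25 → 49
  → #5D8D31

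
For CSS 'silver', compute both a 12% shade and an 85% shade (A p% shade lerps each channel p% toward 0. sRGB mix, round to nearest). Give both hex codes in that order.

CSS silver is rgb(192, 192, 192).
12% shade:
  R: 192 − 23.04 = 168.96 → 169
  G: 192 + 0.12×(0−192) = 192 − 23.04 = 168.96 → 169
  B: 192 − 23.04 = 168.96 → 169
  → #a9a9a9
85% shade:
  R: 192 − 163.2 = 28.8 → 29
  G: 192 − 163.2 = 28.8 → 29
  B: 192 + 0.85×(0−192) = 192 − 163.2 = 28.8 → 29
  → #1d1d1d

#a9a9a9, #1d1d1d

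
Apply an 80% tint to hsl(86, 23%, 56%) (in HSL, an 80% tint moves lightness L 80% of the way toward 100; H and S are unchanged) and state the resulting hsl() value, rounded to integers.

hsl(86, 23%, 91%)

L moves 80% from 56 toward 100: 56 + 35.2 = 91.2 → 91.
H and S are unchanged.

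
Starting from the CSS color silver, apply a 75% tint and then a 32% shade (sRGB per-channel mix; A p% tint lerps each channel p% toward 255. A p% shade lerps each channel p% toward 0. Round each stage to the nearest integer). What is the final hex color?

#a3a3a3

CSS silver is rgb(192, 192, 192).
Per channel, c → c + 0.75(255 − c):
  R: 192 + 0.75×(255−192) = 192 + 47.25 = 239.25 → 239
  G: 192 + 0.75×(255−192) = 192 + 47.25 = 239.25 → 239
  B: 192 + 0.75×(255−192) = 192 + 47.25 = 239.25 → 239
After the tint: rgb(239, 239, 239) = #efefef.
A 32% shade moves each channel 32% toward 0:
  R: 239 − 76.48 = 162.52 → 163
  G: 239 − 76.48 = 162.52 → 163
  B: 239 − 76.48 = 162.52 → 163
rgb(163, 163, 163) = #a3a3a3.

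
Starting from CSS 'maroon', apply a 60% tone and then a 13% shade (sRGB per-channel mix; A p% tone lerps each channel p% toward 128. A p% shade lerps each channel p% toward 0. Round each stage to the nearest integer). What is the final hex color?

#6f4343

CSS maroon is rgb(128, 0, 0).
Per channel, c → c + 0.6(128 − c):
  R: 128 + 0.6×(128−128) = 128 + 0 = 128 → 128
  G: 0 + 76.8 = 76.8 → 77
  B: 0 + 0.6×(128−0) = 0 + 76.8 = 76.8 → 77
After the tone: rgb(128, 77, 77) = #804d4d.
Lerp each channel 13% toward 0:
  R: 128 + 0.13×(0−128) = 128 − 16.64 = 111.36 → 111
  G: 77 − 10.01 = 66.99 → 67
  B: 77 − 10.01 = 66.99 → 67
rgb(111, 67, 67) = #6f4343.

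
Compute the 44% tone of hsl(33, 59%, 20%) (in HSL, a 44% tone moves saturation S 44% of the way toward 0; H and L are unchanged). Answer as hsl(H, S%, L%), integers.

S moves 44% from 59 toward 0: 59 − 25.96 = 33.04 → 33.
H and L are unchanged.

hsl(33, 33%, 20%)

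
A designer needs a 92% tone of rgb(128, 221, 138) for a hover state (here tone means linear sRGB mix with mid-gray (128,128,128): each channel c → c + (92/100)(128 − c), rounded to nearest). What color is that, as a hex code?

#808781

Per channel, c → c + 0.92(128 − c):
  R: 128 + 0 = 128 → 128
  G: 221 − 85.56 = 135.44 → 135
  B: 138 + 0.92×(128−138) = 138 − 9.2 = 128.8 → 129
rgb(128, 135, 129) = #808781.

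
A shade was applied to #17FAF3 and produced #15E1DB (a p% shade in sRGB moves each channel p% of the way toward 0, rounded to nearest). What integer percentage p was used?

10%

#17FAF3 is rgb(23, 250, 243); #15E1DB is rgb(21, 225, 219).
On the G channel (widest range): 225 ≈ 250 + (p/100)(0 − 250), so p ≈ 100×(225 − 250)/(0 − 250) = -2500/-250 = 10.00.
p = 10 reproduces all three channels after rounding.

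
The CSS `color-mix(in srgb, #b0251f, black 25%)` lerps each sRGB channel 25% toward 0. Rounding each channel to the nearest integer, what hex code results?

#b0251f is rgb(176, 37, 31).
Per channel, c → c + 0.25(0 − c):
  R: 176 + 0.25×(0−176) = 176 − 44 = 132 → 132
  G: 37 − 9.25 = 27.75 → 28
  B: 31 + 0.25×(0−31) = 31 − 7.75 = 23.25 → 23
rgb(132, 28, 23) = #841c17.

#841c17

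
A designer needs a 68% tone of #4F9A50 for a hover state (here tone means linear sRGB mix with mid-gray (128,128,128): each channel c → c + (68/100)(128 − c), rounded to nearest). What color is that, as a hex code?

#708871

#4F9A50 is rgb(79, 154, 80).
Lerp each channel 68% toward 128:
  R: 79 + 0.68×(128−79) = 79 + 33.32 = 112.32 → 112
  G: 154 − 17.68 = 136.32 → 136
  B: 80 + 32.64 = 112.64 → 113
rgb(112, 136, 113) = #708871.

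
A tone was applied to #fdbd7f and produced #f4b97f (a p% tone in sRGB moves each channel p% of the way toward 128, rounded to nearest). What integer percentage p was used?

#fdbd7f is rgb(253, 189, 127); #f4b97f is rgb(244, 185, 127).
On the R channel (widest range): 244 ≈ 253 + (p/100)(128 − 253), so p ≈ 100×(244 − 253)/(128 − 253) = -900/-125 = 7.20.
p = 7 reproduces all three channels after rounding.

7%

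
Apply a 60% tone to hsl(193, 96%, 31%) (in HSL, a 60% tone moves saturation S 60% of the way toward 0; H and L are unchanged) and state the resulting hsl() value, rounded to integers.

S moves 60% from 96 toward 0: 96 − 57.6 = 38.4 → 38.
H and L are unchanged.

hsl(193, 38%, 31%)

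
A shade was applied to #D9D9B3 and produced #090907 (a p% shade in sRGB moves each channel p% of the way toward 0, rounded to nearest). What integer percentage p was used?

96%

#D9D9B3 is rgb(217, 217, 179); #090907 is rgb(9, 9, 7).
On the R channel (widest range): 9 ≈ 217 + (p/100)(0 − 217), so p ≈ 100×(9 − 217)/(0 − 217) = -20800/-217 = 95.85.
p = 96 reproduces all three channels after rounding.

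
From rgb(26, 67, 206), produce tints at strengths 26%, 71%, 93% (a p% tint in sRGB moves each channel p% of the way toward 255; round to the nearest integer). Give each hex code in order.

#5674db, #bdc8f1, #eff2fc

26%: (26 + 59.54 = 85.54→86, 67 + 48.88 = 115.88→116, 206 + 12.74 = 218.74→219) → #5674db
71%: (26 + 162.59 = 188.59→189, 67 + 133.48 = 200.48→200, 206 + 34.79 = 240.79→241) → #bdc8f1
93%: (26 + 212.97 = 238.97→239, 67 + 174.84 = 241.84→242, 206 + 45.57 = 251.57→252) → #eff2fc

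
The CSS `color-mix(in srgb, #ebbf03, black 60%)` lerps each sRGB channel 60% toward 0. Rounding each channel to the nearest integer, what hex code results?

#5e4c01

#ebbf03 is rgb(235, 191, 3).
Lerp each channel 60% toward 0:
  R: 235 + 0.6×(0−235) = 235 − 141 = 94 → 94
  G: 191 + 0.6×(0−191) = 191 − 114.6 = 76.4 → 76
  B: 3 + 0.6×(0−3) = 3 − 1.8 = 1.2 → 1
rgb(94, 76, 1) = #5e4c01.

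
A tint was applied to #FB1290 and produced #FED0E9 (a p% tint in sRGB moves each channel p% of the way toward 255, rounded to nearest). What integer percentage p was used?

80%

#FB1290 is rgb(251, 18, 144); #FED0E9 is rgb(254, 208, 233).
On the G channel (widest range): 208 ≈ 18 + (p/100)(255 − 18), so p ≈ 100×(208 − 18)/(255 − 18) = 19000/237 = 80.17.
p = 80 reproduces all three channels after rounding.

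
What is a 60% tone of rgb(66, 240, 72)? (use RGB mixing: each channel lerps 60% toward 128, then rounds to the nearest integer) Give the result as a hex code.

A 60% tone moves each channel 60% toward 128:
  R: 66 + 0.6×(128−66) = 66 + 37.2 = 103.2 → 103
  G: 240 + 0.6×(128−240) = 240 − 67.2 = 172.8 → 173
  B: 72 + 33.6 = 105.6 → 106
rgb(103, 173, 106) = #67ad6a.

#67ad6a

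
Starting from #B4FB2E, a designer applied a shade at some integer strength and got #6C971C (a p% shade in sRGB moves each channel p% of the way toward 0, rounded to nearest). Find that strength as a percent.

#B4FB2E is rgb(180, 251, 46); #6C971C is rgb(108, 151, 28).
On the G channel (widest range): 151 ≈ 251 + (p/100)(0 − 251), so p ≈ 100×(151 − 251)/(0 − 251) = -10000/-251 = 39.84.
p = 40 reproduces all three channels after rounding.

40%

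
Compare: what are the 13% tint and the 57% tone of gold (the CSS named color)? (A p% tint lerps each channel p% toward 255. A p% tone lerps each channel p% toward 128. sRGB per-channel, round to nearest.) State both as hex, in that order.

#FFDC21, #B7A549

CSS gold is rgb(255, 215, 0).
13% tint:
  R: 255 + 0 = 255 → 255
  G: 215 + 0.13×(255−215) = 215 + 5.2 = 220.2 → 220
  B: 0 + 0.13×(255−0) = 0 + 33.15 = 33.15 → 33
  → #FFDC21
57% tone:
  R: 255 − 72.39 = 182.61 → 183
  G: 215 + 0.57×(128−215) = 215 − 49.59 = 165.41 → 165
  B: 0 + 0.57×(128−0) = 0 + 72.96 = 72.96 → 73
  → #B7A549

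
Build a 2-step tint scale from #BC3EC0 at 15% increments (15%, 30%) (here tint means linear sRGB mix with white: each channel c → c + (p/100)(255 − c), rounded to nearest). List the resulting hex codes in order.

#C65BC9, #D078D3

#BC3EC0 is rgb(188, 62, 192).
15%: (188 + 10.05 = 198.05→198, 62 + 28.95 = 90.95→91, 192 + 9.45 = 201.45→201) → #C65BC9
30%: (188 + 20.1 = 208.1→208, 62 + 57.9 = 119.9→120, 192 + 18.9 = 210.9→211) → #D078D3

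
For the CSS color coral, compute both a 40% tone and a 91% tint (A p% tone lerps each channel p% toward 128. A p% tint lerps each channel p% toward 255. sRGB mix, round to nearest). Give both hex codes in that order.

#CC7F63, #FFF3EF

CSS coral is rgb(255, 127, 80).
40% tone:
  R: 255 + 0.4×(128−255) = 255 − 50.8 = 204.2 → 204
  G: 127 + 0.4 = 127.4 → 127
  B: 80 + 0.4×(128−80) = 80 + 19.2 = 99.2 → 99
  → #CC7F63
91% tint:
  R: 255 + 0.91×(255−255) = 255 + 0 = 255 → 255
  G: 127 + 116.48 = 243.48 → 243
  B: 80 + 0.91×(255−80) = 80 + 159.25 = 239.25 → 239
  → #FFF3EF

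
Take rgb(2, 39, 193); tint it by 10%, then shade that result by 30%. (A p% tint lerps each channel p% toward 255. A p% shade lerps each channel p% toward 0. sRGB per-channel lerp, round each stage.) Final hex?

#132B8B

Per channel, c → c + 0.1(255 − c):
  R: 2 + 25.3 = 27.3 → 27
  G: 39 + 21.6 = 60.6 → 61
  B: 193 + 6.2 = 199.2 → 199
After the tint: rgb(27, 61, 199) = #1B3DC7.
A 30% shade moves each channel 30% toward 0:
  R: 27 − 8.1 = 18.9 → 19
  G: 61 − 18.3 = 42.7 → 43
  B: 199 + 0.3×(0−199) = 199 − 59.7 = 139.3 → 139
rgb(19, 43, 139) = #132B8B.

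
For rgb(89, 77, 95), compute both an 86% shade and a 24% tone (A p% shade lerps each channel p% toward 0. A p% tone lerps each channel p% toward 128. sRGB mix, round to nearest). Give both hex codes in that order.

86% shade:
  R: 89 + 0.86×(0−89) = 89 − 76.54 = 12.46 → 12
  G: 77 − 66.22 = 10.78 → 11
  B: 95 + 0.86×(0−95) = 95 − 81.7 = 13.3 → 13
  → #0c0b0d
24% tone:
  R: 89 + 9.36 = 98.36 → 98
  G: 77 + 12.24 = 89.24 → 89
  B: 95 + 0.24×(128−95) = 95 + 7.92 = 102.92 → 103
  → #625967

#0c0b0d, #625967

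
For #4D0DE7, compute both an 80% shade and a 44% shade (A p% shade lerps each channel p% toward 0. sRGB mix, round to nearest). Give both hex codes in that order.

#4D0DE7 is rgb(77, 13, 231).
80% shade:
  R: 77 + 0.8×(0−77) = 77 − 61.6 = 15.4 → 15
  G: 13 + 0.8×(0−13) = 13 − 10.4 = 2.6 → 3
  B: 231 − 184.8 = 46.2 → 46
  → #0F032E
44% shade:
  R: 77 − 33.88 = 43.12 → 43
  G: 13 − 5.72 = 7.28 → 7
  B: 231 + 0.44×(0−231) = 231 − 101.64 = 129.36 → 129
  → #2B0781

#0F032E, #2B0781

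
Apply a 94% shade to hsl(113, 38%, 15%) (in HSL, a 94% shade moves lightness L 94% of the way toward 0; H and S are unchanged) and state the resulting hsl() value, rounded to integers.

L moves 94% from 15 toward 0: 15 − 14.1 = 0.9 → 1.
H and S are unchanged.

hsl(113, 38%, 1%)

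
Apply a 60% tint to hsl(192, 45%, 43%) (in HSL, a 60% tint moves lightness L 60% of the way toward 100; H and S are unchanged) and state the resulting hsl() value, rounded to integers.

hsl(192, 45%, 77%)

L moves 60% from 43 toward 100: 43 + 34.2 = 77.2 → 77.
H and S are unchanged.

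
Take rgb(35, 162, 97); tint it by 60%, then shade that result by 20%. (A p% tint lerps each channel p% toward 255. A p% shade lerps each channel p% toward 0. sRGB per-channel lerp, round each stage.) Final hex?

#86AE9A

Per channel, c → c + 0.6(255 − c):
  R: 35 + 132 = 167 → 167
  G: 162 + 55.8 = 217.8 → 218
  B: 97 + 94.8 = 191.8 → 192
After the tint: rgb(167, 218, 192) = #A7DAC0.
A 20% shade moves each channel 20% toward 0:
  R: 167 + 0.2×(0−167) = 167 − 33.4 = 133.6 → 134
  G: 218 + 0.2×(0−218) = 218 − 43.6 = 174.4 → 174
  B: 192 + 0.2×(0−192) = 192 − 38.4 = 153.6 → 154
rgb(134, 174, 154) = #86AE9A.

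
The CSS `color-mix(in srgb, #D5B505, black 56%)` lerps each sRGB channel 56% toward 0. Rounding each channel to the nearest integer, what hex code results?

#D5B505 is rgb(213, 181, 5).
A 56% shade moves each channel 56% toward 0:
  R: 213 − 119.28 = 93.72 → 94
  G: 181 − 101.36 = 79.64 → 80
  B: 5 − 2.8 = 2.2 → 2
rgb(94, 80, 2) = #5E5002.

#5E5002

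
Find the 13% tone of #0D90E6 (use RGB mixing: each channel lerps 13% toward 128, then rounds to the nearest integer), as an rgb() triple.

rgb(28, 142, 217)

#0D90E6 is rgb(13, 144, 230).
A 13% tone moves each channel 13% toward 128:
  R: 13 + 14.95 = 27.95 → 28
  G: 144 − 2.08 = 141.92 → 142
  B: 230 + 0.13×(128−230) = 230 − 13.26 = 216.74 → 217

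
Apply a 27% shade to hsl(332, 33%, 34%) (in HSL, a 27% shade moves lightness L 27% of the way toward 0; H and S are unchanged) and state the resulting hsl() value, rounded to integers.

L moves 27% from 34 toward 0: 34 − 9.18 = 24.82 → 25.
H and S are unchanged.

hsl(332, 33%, 25%)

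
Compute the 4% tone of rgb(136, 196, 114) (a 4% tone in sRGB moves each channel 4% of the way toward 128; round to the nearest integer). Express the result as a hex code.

A 4% tone moves each channel 4% toward 128:
  R: 136 + 0.04×(128−136) = 136 − 0.32 = 135.68 → 136
  G: 196 − 2.72 = 193.28 → 193
  B: 114 + 0.04×(128−114) = 114 + 0.56 = 114.56 → 115
rgb(136, 193, 115) = #88c173.

#88c173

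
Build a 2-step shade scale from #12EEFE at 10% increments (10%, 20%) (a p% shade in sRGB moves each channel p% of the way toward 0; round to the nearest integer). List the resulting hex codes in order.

#10D6E5, #0EBECB

#12EEFE is rgb(18, 238, 254).
10%: (18 − 1.8 = 16.2→16, 238 − 23.8 = 214.2→214, 254 − 25.4 = 228.6→229) → #10D6E5
20%: (18 − 3.6 = 14.4→14, 238 − 47.6 = 190.4→190, 254 − 50.8 = 203.2→203) → #0EBECB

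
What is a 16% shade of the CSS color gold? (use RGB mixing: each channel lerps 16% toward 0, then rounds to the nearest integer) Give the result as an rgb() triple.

CSS gold is rgb(255, 215, 0).
Lerp each channel 16% toward 0:
  R: 255 + 0.16×(0−255) = 255 − 40.8 = 214.2 → 214
  G: 215 + 0.16×(0−215) = 215 − 34.4 = 180.6 → 181
  B: 0 + 0 = 0 → 0

rgb(214, 181, 0)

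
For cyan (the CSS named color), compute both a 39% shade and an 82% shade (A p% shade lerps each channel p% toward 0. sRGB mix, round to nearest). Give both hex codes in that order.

CSS cyan is rgb(0, 255, 255).
39% shade:
  R: 0 + 0.39×(0−0) = 0 + 0 = 0 → 0
  G: 255 − 99.45 = 155.55 → 156
  B: 255 − 99.45 = 155.55 → 156
  → #009c9c
82% shade:
  R: 0 + 0.82×(0−0) = 0 + 0 = 0 → 0
  G: 255 + 0.82×(0−255) = 255 − 209.1 = 45.9 → 46
  B: 255 − 209.1 = 45.9 → 46
  → #002e2e

#009c9c, #002e2e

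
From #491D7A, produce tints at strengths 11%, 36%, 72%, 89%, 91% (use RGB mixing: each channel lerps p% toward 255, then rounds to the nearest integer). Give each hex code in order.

#491D7A is rgb(73, 29, 122).
11%: (73 + 20.02 = 93.02→93, 29 + 24.86 = 53.86→54, 122 + 14.63 = 136.63→137) → #5D3689
36%: (73 + 65.52 = 138.52→139, 29 + 81.36 = 110.36→110, 122 + 47.88 = 169.88→170) → #8B6EAA
72%: (73 + 131.04 = 204.04→204, 29 + 162.72 = 191.72→192, 122 + 95.76 = 217.76→218) → #CCC0DA
89%: (73 + 161.98 = 234.98→235, 29 + 201.14 = 230.14→230, 122 + 118.37 = 240.37→240) → #EBE6F0
91%: (73 + 165.62 = 238.62→239, 29 + 205.66 = 234.66→235, 122 + 121.03 = 243.03→243) → #EFEBF3

#5D3689, #8B6EAA, #CCC0DA, #EBE6F0, #EFEBF3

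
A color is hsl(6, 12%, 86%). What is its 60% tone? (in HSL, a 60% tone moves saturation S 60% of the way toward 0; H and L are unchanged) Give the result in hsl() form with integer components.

S moves 60% from 12 toward 0: 12 − 7.2 = 4.8 → 5.
H and L are unchanged.

hsl(6, 5%, 86%)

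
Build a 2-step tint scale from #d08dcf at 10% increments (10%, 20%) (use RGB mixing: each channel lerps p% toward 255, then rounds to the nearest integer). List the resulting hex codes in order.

#d08dcf is rgb(208, 141, 207).
10%: (208 + 4.7 = 212.7→213, 141 + 11.4 = 152.4→152, 207 + 4.8 = 211.8→212) → #d598d4
20%: (208 + 9.4 = 217.4→217, 141 + 22.8 = 163.8→164, 207 + 9.6 = 216.6→217) → #d9a4d9

#d598d4, #d9a4d9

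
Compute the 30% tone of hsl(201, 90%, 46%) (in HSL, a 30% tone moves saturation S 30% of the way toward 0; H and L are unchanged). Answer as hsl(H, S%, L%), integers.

hsl(201, 63%, 46%)

S moves 30% from 90 toward 0: 90 − 27 = 63 → 63.
H and L are unchanged.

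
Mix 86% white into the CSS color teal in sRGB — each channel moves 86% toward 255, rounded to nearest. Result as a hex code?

#dbeded

CSS teal is rgb(0, 128, 128).
Lerp each channel 86% toward 255:
  R: 0 + 219.3 = 219.3 → 219
  G: 128 + 109.22 = 237.22 → 237
  B: 128 + 0.86×(255−128) = 128 + 109.22 = 237.22 → 237
rgb(219, 237, 237) = #dbeded.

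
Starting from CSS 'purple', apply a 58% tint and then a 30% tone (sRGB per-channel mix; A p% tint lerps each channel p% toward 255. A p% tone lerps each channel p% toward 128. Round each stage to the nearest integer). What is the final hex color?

CSS purple is rgb(128, 0, 128).
Lerp each channel 58% toward 255:
  R: 128 + 73.66 = 201.66 → 202
  G: 0 + 0.58×(255−0) = 0 + 147.9 = 147.9 → 148
  B: 128 + 73.66 = 201.66 → 202
After the tint: rgb(202, 148, 202) = #ca94ca.
A 30% tone moves each channel 30% toward 128:
  R: 202 − 22.2 = 179.8 → 180
  G: 148 + 0.3×(128−148) = 148 − 6 = 142 → 142
  B: 202 − 22.2 = 179.8 → 180
rgb(180, 142, 180) = #b48eb4.

#b48eb4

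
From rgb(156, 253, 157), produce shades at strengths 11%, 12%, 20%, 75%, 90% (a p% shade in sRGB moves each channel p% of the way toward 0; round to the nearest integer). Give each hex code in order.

#8be18c, #89df8a, #7dca7e, #273f27, #101910

11%: (156 − 17.16 = 138.84→139, 253 − 27.83 = 225.17→225, 157 − 17.27 = 139.73→140) → #8be18c
12%: (156 − 18.72 = 137.28→137, 253 − 30.36 = 222.64→223, 157 − 18.84 = 138.16→138) → #89df8a
20%: (156 − 31.2 = 124.8→125, 253 − 50.6 = 202.4→202, 157 − 31.4 = 125.6→126) → #7dca7e
75%: (156 − 117 = 39→39, 253 − 189.75 = 63.25→63, 157 − 117.75 = 39.25→39) → #273f27
90%: (156 − 140.4 = 15.6→16, 253 − 227.7 = 25.3→25, 157 − 141.3 = 15.7→16) → #101910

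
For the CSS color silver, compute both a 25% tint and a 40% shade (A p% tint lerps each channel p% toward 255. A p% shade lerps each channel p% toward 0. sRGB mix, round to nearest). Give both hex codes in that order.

CSS silver is rgb(192, 192, 192).
25% tint:
  R: 192 + 0.25×(255−192) = 192 + 15.75 = 207.75 → 208
  G: 192 + 0.25×(255−192) = 192 + 15.75 = 207.75 → 208
  B: 192 + 0.25×(255−192) = 192 + 15.75 = 207.75 → 208
  → #D0D0D0
40% shade:
  R: 192 + 0.4×(0−192) = 192 − 76.8 = 115.2 → 115
  G: 192 + 0.4×(0−192) = 192 − 76.8 = 115.2 → 115
  B: 192 + 0.4×(0−192) = 192 − 76.8 = 115.2 → 115
  → #737373

#D0D0D0, #737373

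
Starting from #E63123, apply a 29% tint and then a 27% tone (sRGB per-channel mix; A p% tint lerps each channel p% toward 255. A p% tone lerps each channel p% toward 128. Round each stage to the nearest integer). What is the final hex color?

#E63123 is rgb(230, 49, 35).
Lerp each channel 29% toward 255:
  R: 230 + 0.29×(255−230) = 230 + 7.25 = 237.25 → 237
  G: 49 + 0.29×(255−49) = 49 + 59.74 = 108.74 → 109
  B: 35 + 0.29×(255−35) = 35 + 63.8 = 98.8 → 99
After the tint: rgb(237, 109, 99) = #ED6D63.
A 27% tone moves each channel 27% toward 128:
  R: 237 − 29.43 = 207.57 → 208
  G: 109 + 0.27×(128−109) = 109 + 5.13 = 114.13 → 114
  B: 99 + 0.27×(128−99) = 99 + 7.83 = 106.83 → 107
rgb(208, 114, 107) = #D0726B.

#D0726B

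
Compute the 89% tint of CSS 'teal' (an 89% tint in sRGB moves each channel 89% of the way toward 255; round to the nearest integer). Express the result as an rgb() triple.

rgb(227, 241, 241)

CSS teal is rgb(0, 128, 128).
Per channel, c → c + 0.89(255 − c):
  R: 0 + 0.89×(255−0) = 0 + 226.95 = 226.95 → 227
  G: 128 + 0.89×(255−128) = 128 + 113.03 = 241.03 → 241
  B: 128 + 0.89×(255−128) = 128 + 113.03 = 241.03 → 241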